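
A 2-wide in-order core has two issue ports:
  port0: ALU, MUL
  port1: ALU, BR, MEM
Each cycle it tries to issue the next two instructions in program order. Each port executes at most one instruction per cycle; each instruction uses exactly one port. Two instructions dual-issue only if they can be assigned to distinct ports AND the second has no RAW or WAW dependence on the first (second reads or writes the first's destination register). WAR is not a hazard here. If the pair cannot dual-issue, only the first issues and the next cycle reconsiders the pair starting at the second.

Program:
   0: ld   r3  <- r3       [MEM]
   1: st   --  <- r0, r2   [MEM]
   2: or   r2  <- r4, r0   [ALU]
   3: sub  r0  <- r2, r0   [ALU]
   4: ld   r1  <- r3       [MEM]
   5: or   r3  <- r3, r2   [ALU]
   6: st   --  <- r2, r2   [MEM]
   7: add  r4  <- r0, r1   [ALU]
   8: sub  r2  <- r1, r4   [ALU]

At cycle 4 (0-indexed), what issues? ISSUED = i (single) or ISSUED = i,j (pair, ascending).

ISSUED = 7

c0: i0 ld.MEM  no-port MEM/MEM
c1: i1&i2 st.MEM;or.ALU  dual
c2: i3&i4 sub.ALU;ld.MEM  dual
c3: i5&i6 or.ALU;st.MEM  dual
c4: i7 add.ALU  RAW r4
c5: i8 sub.ALU  tail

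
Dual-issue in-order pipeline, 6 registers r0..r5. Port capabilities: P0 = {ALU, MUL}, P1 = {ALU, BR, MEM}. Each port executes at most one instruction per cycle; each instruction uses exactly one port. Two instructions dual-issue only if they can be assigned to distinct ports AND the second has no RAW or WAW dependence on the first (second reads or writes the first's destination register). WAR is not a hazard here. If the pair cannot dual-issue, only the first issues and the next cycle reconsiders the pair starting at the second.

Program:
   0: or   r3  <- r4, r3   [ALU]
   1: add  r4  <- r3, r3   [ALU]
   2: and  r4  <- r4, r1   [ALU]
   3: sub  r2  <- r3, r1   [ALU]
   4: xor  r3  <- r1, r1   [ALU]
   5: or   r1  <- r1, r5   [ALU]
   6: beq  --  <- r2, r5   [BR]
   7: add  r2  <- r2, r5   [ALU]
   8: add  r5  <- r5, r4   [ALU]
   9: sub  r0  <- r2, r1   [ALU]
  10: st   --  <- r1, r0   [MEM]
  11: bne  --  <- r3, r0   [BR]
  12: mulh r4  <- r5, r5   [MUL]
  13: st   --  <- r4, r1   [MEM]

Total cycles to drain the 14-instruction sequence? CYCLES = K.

CYCLES = 9

[0] i0  or  -- RAW r3
[1] i1  add  -- RAW+WAW r4
[2] i2,i3  and+sub  -- pair
[3] i4,i5  xor+or  -- pair
[4] i6,i7  beq+add  -- pair
[5] i8,i9  add+sub  -- pair
[6] i10  st  -- no-port MEM/BR
[7] i11,i12  bne+mulh  -- pair
[8] i13  st  -- tail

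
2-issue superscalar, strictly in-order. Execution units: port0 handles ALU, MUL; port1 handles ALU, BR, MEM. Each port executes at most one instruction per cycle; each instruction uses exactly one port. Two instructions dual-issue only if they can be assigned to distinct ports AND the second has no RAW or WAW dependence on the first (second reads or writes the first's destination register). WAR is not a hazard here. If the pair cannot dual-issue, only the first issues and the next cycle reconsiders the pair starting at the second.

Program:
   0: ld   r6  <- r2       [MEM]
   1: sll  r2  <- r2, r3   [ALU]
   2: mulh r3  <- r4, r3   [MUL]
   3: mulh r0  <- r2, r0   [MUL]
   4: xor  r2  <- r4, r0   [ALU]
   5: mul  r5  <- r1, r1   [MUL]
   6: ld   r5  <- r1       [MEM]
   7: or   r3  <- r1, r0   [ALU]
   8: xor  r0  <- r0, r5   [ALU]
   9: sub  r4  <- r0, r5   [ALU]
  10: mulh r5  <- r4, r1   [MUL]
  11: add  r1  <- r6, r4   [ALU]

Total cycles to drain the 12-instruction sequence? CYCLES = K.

CYCLES = 8

c0: i0/i1 ld sll  2-wide
c1: i2 mulh  no-port MUL/MUL
c2: i3 mulh  RAW r0
c3: i4/i5 xor mul  2-wide
c4: i6/i7 ld or  2-wide
c5: i8 xor  RAW r0
c6: i9 sub  RAW r4
c7: i10/i11 mulh add  2-wide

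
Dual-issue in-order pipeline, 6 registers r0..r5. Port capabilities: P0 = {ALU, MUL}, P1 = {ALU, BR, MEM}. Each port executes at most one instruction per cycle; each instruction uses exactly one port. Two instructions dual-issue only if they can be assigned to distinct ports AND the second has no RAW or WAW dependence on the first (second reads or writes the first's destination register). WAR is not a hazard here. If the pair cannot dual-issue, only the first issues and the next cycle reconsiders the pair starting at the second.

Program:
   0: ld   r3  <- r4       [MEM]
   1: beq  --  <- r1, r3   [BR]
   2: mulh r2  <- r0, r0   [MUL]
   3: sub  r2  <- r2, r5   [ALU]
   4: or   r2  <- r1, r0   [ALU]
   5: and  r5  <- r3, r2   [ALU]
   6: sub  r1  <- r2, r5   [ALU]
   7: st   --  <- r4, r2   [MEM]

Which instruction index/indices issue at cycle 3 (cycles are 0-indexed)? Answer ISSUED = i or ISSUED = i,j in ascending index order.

#0 head=0: ld.MEM i0 no-port MEM/BR
#1 head=1: beq.BR/mulh.MUL i1+i2 dual
#2 head=3: sub.ALU i3 WAW r2
#3 head=4: or.ALU i4 RAW r2
#4 head=5: and.ALU i5 RAW r5
#5 head=6: sub.ALU/st.MEM i6+i7 dual

ISSUED = 4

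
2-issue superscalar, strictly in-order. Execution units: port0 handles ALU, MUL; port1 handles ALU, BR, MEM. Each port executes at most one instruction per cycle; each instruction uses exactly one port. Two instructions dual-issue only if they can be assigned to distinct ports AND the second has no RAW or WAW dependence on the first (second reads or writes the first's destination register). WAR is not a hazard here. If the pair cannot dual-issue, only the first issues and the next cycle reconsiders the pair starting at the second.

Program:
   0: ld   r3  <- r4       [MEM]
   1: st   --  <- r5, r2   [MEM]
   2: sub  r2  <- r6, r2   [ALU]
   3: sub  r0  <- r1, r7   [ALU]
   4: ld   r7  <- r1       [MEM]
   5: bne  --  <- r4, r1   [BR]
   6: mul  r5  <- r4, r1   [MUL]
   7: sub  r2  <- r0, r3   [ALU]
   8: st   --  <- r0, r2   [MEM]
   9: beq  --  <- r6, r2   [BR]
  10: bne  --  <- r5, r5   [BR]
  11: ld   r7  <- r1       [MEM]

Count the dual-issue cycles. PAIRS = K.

[0] i0  ld.MEM  -- no-port MEM/MEM
[1] i1+i2  st.MEM/sub.ALU  -- dual
[2] i3+i4  sub.ALU/ld.MEM  -- dual
[3] i5+i6  bne.BR/mul.MUL  -- dual
[4] i7  sub.ALU  -- RAW r2
[5] i8  st.MEM  -- no-port MEM/BR
[6] i9  beq.BR  -- no-port BR/BR
[7] i10  bne.BR  -- no-port BR/MEM
[8] i11  ld.MEM  -- tail

PAIRS = 3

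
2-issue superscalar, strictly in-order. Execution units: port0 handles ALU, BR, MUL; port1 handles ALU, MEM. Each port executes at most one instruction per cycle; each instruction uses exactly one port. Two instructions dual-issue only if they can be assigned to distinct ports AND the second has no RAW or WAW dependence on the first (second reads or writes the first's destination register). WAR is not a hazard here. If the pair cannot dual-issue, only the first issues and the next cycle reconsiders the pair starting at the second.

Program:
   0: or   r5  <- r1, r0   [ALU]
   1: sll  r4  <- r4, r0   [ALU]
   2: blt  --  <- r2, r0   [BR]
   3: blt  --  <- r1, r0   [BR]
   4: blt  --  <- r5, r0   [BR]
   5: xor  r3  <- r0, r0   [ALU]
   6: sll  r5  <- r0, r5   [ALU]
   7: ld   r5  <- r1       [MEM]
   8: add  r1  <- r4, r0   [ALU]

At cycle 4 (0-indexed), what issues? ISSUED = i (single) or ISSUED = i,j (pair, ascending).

#0 head=0: or+sll i0&i1 dual
#1 head=2: blt i2 no-port BR/BR
#2 head=3: blt i3 no-port BR/BR
#3 head=4: blt+xor i4&i5 dual
#4 head=6: sll i6 WAW r5
#5 head=7: ld+add i7&i8 dual

ISSUED = 6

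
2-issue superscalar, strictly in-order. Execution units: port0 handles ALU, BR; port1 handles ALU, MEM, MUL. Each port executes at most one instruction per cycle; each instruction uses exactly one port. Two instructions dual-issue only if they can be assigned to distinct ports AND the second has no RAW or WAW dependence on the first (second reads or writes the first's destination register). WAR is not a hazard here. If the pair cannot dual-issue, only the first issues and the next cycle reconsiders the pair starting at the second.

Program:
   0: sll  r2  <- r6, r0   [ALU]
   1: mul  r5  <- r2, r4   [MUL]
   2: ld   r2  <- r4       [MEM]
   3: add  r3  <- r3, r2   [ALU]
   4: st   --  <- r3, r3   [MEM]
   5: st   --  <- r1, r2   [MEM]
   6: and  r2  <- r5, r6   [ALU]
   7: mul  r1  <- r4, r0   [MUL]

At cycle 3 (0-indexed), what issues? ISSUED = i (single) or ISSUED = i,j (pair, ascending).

ISSUED = 3

c0: i0 sll  RAW r2
c1: i1 mul  no-port MUL/MEM
c2: i2 ld  RAW r2
c3: i3 add  RAW r3
c4: i4 st  no-port MEM/MEM
c5: i5&i6 st and  pair
c6: i7 mul  tail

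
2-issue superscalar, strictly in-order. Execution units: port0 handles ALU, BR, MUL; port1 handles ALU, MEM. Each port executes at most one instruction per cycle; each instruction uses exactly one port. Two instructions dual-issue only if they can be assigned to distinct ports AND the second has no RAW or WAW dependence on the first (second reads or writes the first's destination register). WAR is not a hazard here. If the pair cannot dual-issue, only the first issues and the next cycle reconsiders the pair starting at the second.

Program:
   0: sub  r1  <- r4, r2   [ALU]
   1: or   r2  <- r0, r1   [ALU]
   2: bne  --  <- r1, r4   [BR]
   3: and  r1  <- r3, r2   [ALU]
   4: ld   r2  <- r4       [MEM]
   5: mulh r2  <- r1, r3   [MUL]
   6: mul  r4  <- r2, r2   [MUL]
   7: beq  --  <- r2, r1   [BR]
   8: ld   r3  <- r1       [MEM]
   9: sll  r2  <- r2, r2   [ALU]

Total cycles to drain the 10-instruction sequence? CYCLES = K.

c0: i0 sub  RAW r1
c1: i1+i2 or;bne  pair
c2: i3+i4 and;ld  pair
c3: i5 mulh  no-port MUL/MUL
c4: i6 mul  no-port MUL/BR
c5: i7+i8 beq;ld  pair
c6: i9 sll  tail

CYCLES = 7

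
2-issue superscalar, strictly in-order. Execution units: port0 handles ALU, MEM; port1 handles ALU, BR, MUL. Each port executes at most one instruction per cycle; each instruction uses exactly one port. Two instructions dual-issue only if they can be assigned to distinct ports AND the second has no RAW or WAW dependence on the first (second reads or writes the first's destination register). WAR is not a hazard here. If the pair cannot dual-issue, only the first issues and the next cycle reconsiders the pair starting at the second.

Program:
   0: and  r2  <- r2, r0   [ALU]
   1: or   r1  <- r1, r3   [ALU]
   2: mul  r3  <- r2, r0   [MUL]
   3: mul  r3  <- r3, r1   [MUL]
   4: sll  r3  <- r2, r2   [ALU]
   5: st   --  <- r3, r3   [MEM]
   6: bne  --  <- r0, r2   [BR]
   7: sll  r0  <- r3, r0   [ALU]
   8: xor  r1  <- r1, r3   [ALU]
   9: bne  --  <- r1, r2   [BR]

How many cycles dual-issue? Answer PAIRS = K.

PAIRS = 3

#0 head=0: and.ALU;or.ALU i0&i1 pair
#1 head=2: mul.MUL i2 no-port MUL/MUL
#2 head=3: mul.MUL i3 WAW r3
#3 head=4: sll.ALU i4 RAW r3
#4 head=5: st.MEM;bne.BR i5&i6 pair
#5 head=7: sll.ALU;xor.ALU i7&i8 pair
#6 head=9: bne.BR i9 tail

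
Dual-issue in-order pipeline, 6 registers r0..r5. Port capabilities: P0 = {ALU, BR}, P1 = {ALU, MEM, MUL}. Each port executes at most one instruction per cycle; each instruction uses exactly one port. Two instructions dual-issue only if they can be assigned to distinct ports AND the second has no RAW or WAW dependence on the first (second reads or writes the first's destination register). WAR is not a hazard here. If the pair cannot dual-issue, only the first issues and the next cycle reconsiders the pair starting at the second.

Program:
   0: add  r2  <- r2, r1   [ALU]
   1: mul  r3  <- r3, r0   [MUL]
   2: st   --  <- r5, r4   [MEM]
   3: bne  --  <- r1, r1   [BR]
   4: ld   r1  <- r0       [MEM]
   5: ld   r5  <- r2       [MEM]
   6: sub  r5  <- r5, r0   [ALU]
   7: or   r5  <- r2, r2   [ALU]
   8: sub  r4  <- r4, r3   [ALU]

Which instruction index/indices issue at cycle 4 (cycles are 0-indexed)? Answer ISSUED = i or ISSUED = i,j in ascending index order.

ISSUED = 6

#0 head=0: add.ALU mul.MUL i0,i1 2-wide
#1 head=2: st.MEM bne.BR i2,i3 2-wide
#2 head=4: ld.MEM i4 no-port MEM/MEM
#3 head=5: ld.MEM i5 RAW+WAW r5
#4 head=6: sub.ALU i6 WAW r5
#5 head=7: or.ALU sub.ALU i7,i8 2-wide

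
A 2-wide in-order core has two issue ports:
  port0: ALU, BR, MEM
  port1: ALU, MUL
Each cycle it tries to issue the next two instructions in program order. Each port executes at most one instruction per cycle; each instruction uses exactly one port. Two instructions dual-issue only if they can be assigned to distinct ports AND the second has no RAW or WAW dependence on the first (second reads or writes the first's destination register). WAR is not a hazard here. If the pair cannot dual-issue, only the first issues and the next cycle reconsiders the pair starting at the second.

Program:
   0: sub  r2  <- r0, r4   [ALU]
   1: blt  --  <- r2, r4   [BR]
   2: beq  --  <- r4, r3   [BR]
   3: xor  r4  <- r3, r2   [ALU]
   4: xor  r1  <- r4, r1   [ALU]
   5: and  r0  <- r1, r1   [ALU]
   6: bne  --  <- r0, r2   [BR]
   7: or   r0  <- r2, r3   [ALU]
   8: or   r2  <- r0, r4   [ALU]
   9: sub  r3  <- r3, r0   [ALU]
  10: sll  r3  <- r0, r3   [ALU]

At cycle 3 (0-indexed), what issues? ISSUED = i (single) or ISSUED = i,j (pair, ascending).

#0 head=0: sub i0 RAW r2
#1 head=1: blt i1 no-port BR/BR
#2 head=2: beq/xor i2,i3 pair
#3 head=4: xor i4 RAW r1
#4 head=5: and i5 RAW r0
#5 head=6: bne/or i6,i7 pair
#6 head=8: or/sub i8,i9 pair
#7 head=10: sll i10 tail

ISSUED = 4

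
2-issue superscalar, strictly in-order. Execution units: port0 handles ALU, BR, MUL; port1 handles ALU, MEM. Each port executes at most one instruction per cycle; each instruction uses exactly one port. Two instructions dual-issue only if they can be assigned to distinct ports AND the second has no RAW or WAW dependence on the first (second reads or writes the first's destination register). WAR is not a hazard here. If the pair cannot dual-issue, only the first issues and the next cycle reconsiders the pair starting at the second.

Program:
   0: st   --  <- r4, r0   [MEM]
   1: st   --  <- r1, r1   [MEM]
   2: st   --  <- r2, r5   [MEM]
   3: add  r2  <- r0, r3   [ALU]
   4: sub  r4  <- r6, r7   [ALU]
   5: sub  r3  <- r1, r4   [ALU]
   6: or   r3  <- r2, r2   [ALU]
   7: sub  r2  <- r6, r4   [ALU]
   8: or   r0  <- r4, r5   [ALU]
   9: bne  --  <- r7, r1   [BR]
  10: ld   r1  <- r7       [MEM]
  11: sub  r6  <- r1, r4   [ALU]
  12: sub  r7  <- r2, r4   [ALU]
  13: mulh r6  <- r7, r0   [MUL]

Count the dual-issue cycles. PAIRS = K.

t=0 i0:st.MEM ; no-port MEM/MEM
t=1 i1:st.MEM ; no-port MEM/MEM
t=2 i2+i3:st.MEM+add.ALU ; 2-wide
t=3 i4:sub.ALU ; RAW r4
t=4 i5:sub.ALU ; WAW r3
t=5 i6+i7:or.ALU+sub.ALU ; 2-wide
t=6 i8+i9:or.ALU+bne.BR ; 2-wide
t=7 i10:ld.MEM ; RAW r1
t=8 i11+i12:sub.ALU+sub.ALU ; 2-wide
t=9 i13:mulh.MUL ; tail

PAIRS = 4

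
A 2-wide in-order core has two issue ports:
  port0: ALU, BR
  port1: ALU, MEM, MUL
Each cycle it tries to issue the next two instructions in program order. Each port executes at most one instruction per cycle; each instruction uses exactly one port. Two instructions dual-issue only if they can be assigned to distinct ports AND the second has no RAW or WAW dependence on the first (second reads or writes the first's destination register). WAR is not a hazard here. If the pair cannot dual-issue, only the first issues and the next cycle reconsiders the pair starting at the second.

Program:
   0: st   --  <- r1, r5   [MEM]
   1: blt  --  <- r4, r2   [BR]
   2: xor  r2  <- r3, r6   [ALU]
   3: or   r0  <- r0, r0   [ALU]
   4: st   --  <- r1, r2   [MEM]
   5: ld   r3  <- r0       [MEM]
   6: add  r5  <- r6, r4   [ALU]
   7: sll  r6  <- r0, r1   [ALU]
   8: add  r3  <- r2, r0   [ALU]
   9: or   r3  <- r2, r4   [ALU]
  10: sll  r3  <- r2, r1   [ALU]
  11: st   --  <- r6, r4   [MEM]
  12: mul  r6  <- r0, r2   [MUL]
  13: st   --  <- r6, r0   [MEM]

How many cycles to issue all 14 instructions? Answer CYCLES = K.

CYCLES = 9

#0 head=0: st.MEM+blt.BR i0,i1 dual
#1 head=2: xor.ALU+or.ALU i2,i3 dual
#2 head=4: st.MEM i4 no-port MEM/MEM
#3 head=5: ld.MEM+add.ALU i5,i6 dual
#4 head=7: sll.ALU+add.ALU i7,i8 dual
#5 head=9: or.ALU i9 WAW r3
#6 head=10: sll.ALU+st.MEM i10,i11 dual
#7 head=12: mul.MUL i12 no-port MUL/MEM
#8 head=13: st.MEM i13 tail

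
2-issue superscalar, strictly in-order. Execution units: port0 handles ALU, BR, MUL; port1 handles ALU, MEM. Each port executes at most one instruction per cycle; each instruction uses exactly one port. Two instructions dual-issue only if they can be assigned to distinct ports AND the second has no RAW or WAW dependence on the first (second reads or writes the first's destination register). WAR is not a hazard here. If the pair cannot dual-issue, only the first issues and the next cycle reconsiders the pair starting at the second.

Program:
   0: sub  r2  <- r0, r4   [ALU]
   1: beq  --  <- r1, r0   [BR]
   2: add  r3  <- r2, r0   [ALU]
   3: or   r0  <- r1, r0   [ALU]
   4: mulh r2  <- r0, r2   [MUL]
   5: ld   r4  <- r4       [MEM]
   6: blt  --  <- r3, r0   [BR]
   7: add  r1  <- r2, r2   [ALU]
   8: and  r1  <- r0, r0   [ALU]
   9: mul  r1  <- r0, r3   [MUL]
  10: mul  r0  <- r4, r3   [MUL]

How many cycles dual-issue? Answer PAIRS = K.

c0: i0+i1 sub;beq  dual
c1: i2+i3 add;or  dual
c2: i4+i5 mulh;ld  dual
c3: i6+i7 blt;add  dual
c4: i8 and  WAW r1
c5: i9 mul  no-port MUL/MUL
c6: i10 mul  tail

PAIRS = 4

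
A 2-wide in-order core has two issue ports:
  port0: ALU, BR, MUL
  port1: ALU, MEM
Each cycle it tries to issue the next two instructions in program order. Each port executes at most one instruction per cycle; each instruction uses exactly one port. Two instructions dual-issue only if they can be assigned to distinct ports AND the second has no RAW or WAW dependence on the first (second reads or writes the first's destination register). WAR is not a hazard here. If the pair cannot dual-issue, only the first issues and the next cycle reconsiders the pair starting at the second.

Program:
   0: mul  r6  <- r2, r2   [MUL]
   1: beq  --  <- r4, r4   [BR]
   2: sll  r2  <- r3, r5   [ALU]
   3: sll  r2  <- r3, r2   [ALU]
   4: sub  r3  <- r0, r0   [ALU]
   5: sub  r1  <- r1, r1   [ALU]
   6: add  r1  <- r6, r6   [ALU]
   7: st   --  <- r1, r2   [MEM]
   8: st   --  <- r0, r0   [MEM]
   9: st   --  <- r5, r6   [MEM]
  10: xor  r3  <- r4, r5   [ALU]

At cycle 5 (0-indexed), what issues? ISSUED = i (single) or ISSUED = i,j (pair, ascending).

t=0 i0:mul.MUL ; no-port MUL/BR
t=1 i1/i2:beq.BR;sll.ALU ; dual
t=2 i3/i4:sll.ALU;sub.ALU ; dual
t=3 i5:sub.ALU ; WAW r1
t=4 i6:add.ALU ; RAW r1
t=5 i7:st.MEM ; no-port MEM/MEM
t=6 i8:st.MEM ; no-port MEM/MEM
t=7 i9/i10:st.MEM;xor.ALU ; dual

ISSUED = 7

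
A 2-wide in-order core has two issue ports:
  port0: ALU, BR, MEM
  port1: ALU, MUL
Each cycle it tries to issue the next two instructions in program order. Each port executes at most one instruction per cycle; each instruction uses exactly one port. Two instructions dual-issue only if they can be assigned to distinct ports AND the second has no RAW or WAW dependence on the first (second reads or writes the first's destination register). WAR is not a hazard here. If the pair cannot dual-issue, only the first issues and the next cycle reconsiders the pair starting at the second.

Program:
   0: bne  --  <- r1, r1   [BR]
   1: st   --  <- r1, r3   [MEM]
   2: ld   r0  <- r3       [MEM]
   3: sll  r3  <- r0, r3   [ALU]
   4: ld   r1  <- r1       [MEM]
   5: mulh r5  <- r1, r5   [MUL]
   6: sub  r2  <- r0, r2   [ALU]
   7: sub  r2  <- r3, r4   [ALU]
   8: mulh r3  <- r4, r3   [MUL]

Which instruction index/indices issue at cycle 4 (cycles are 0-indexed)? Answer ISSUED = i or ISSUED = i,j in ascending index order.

ISSUED = 5,6

t=0 i0:bne.BR ; no-port BR/MEM
t=1 i1:st.MEM ; no-port MEM/MEM
t=2 i2:ld.MEM ; RAW r0
t=3 i3,i4:sll.ALU/ld.MEM ; pair
t=4 i5,i6:mulh.MUL/sub.ALU ; pair
t=5 i7,i8:sub.ALU/mulh.MUL ; pair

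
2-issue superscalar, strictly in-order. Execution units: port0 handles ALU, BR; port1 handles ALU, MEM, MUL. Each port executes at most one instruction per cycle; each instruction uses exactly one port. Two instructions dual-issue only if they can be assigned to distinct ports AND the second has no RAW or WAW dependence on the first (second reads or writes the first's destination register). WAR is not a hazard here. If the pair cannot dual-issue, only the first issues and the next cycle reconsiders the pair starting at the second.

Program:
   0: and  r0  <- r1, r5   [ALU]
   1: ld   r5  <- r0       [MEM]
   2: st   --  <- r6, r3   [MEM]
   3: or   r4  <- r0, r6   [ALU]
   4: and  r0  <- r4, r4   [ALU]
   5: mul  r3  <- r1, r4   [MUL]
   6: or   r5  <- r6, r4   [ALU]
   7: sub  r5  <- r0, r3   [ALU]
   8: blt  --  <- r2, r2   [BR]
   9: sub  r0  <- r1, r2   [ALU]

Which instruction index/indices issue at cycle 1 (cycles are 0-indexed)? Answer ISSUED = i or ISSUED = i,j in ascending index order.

ISSUED = 1

c0: i0 and  RAW r0
c1: i1 ld  no-port MEM/MEM
c2: i2,i3 st/or  pair
c3: i4,i5 and/mul  pair
c4: i6 or  WAW r5
c5: i7,i8 sub/blt  pair
c6: i9 sub  tail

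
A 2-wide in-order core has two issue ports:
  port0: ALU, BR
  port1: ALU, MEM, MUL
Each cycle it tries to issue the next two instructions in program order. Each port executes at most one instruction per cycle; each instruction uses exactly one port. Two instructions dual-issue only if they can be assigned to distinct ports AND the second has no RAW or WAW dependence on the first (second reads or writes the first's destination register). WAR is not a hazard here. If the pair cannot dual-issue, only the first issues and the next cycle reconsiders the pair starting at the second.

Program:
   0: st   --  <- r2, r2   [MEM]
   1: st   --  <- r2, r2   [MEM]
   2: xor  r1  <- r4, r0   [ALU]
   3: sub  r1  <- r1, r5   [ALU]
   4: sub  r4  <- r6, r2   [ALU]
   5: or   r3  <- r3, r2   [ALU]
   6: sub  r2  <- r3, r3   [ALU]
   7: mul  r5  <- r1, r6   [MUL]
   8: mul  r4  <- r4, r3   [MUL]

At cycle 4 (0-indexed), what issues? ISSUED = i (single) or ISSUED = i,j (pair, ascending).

ISSUED = 6,7

[0] i0  st.MEM  -- no-port MEM/MEM
[1] i1+i2  st.MEM/xor.ALU  -- 2-wide
[2] i3+i4  sub.ALU/sub.ALU  -- 2-wide
[3] i5  or.ALU  -- RAW r3
[4] i6+i7  sub.ALU/mul.MUL  -- 2-wide
[5] i8  mul.MUL  -- tail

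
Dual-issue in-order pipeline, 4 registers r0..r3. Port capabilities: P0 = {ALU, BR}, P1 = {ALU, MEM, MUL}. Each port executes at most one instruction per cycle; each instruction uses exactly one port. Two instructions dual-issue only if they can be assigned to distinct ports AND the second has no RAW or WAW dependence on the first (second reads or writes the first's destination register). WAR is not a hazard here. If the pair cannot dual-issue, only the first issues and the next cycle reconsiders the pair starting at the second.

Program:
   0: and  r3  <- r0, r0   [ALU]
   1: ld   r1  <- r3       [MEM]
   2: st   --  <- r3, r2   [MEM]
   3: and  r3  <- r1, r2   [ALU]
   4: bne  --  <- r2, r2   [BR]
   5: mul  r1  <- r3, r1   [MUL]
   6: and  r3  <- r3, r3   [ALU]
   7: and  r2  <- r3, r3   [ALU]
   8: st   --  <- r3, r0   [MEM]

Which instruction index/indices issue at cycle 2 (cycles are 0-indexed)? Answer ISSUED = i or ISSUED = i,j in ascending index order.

ISSUED = 2,3

t=0 i0:and.ALU ; RAW r3
t=1 i1:ld.MEM ; no-port MEM/MEM
t=2 i2+i3:st.MEM+and.ALU ; 2-wide
t=3 i4+i5:bne.BR+mul.MUL ; 2-wide
t=4 i6:and.ALU ; RAW r3
t=5 i7+i8:and.ALU+st.MEM ; 2-wide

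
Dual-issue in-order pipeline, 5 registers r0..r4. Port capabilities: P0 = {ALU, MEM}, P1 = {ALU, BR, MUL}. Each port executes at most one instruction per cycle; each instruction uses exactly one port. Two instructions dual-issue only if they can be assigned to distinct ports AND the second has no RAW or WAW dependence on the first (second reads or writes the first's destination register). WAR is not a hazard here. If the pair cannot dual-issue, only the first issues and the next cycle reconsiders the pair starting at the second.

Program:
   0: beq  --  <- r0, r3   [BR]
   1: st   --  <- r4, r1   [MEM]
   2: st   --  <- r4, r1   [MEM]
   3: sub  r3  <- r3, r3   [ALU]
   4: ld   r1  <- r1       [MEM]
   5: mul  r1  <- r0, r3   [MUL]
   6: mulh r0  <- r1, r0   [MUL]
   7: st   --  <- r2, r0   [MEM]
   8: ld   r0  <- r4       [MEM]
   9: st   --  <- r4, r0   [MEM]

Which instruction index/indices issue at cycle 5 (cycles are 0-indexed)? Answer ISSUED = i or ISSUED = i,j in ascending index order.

ISSUED = 7

#0 head=0: beq st i0&i1 pair
#1 head=2: st sub i2&i3 pair
#2 head=4: ld i4 WAW r1
#3 head=5: mul i5 no-port MUL/MUL
#4 head=6: mulh i6 RAW r0
#5 head=7: st i7 no-port MEM/MEM
#6 head=8: ld i8 no-port MEM/MEM
#7 head=9: st i9 tail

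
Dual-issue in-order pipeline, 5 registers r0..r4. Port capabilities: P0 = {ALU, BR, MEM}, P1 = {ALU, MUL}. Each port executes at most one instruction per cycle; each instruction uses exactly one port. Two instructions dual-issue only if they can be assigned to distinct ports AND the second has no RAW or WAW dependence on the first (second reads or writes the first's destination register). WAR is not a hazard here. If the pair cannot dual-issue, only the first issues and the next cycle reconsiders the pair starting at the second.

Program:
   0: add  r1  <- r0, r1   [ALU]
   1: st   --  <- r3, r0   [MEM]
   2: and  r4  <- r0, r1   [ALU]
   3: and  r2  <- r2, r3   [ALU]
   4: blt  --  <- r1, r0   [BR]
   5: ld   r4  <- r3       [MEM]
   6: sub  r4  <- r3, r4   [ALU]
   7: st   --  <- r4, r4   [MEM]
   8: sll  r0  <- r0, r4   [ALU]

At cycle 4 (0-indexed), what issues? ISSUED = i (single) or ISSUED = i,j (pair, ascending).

t=0 i0/i1:add;st ; dual
t=1 i2/i3:and;and ; dual
t=2 i4:blt ; no-port BR/MEM
t=3 i5:ld ; RAW+WAW r4
t=4 i6:sub ; RAW r4
t=5 i7/i8:st;sll ; dual

ISSUED = 6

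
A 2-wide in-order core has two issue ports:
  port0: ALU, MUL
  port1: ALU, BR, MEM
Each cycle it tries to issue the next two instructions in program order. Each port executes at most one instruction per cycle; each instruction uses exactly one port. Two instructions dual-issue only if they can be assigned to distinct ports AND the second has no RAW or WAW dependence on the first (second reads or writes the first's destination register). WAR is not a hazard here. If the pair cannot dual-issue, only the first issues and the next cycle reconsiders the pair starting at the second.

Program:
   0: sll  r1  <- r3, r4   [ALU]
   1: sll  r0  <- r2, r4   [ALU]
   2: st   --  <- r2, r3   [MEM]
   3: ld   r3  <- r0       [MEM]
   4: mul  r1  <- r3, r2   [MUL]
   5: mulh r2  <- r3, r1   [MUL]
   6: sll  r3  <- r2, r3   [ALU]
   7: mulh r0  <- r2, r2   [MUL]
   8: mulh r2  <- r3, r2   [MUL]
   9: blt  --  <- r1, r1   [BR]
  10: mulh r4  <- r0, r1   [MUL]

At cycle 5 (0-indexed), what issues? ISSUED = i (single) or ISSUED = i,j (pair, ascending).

#0 head=0: sll.ALU/sll.ALU i0/i1 dual
#1 head=2: st.MEM i2 no-port MEM/MEM
#2 head=3: ld.MEM i3 RAW r3
#3 head=4: mul.MUL i4 no-port MUL/MUL
#4 head=5: mulh.MUL i5 RAW r2
#5 head=6: sll.ALU/mulh.MUL i6/i7 dual
#6 head=8: mulh.MUL/blt.BR i8/i9 dual
#7 head=10: mulh.MUL i10 tail

ISSUED = 6,7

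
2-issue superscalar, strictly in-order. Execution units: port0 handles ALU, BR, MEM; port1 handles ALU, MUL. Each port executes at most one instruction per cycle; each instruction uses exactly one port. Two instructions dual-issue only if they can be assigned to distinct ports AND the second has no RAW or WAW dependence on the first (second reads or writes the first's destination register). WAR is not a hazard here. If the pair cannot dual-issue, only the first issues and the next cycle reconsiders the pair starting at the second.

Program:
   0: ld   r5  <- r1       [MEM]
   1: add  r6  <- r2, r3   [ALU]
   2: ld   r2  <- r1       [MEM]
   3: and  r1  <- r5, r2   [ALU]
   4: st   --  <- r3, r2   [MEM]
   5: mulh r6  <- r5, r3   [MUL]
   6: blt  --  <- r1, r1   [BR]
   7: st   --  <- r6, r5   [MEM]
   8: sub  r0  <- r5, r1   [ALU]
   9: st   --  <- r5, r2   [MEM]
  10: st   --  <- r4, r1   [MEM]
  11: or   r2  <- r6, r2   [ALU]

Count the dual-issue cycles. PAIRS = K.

#0 head=0: ld/add i0+i1 pair
#1 head=2: ld i2 RAW r2
#2 head=3: and/st i3+i4 pair
#3 head=5: mulh/blt i5+i6 pair
#4 head=7: st/sub i7+i8 pair
#5 head=9: st i9 no-port MEM/MEM
#6 head=10: st/or i10+i11 pair

PAIRS = 5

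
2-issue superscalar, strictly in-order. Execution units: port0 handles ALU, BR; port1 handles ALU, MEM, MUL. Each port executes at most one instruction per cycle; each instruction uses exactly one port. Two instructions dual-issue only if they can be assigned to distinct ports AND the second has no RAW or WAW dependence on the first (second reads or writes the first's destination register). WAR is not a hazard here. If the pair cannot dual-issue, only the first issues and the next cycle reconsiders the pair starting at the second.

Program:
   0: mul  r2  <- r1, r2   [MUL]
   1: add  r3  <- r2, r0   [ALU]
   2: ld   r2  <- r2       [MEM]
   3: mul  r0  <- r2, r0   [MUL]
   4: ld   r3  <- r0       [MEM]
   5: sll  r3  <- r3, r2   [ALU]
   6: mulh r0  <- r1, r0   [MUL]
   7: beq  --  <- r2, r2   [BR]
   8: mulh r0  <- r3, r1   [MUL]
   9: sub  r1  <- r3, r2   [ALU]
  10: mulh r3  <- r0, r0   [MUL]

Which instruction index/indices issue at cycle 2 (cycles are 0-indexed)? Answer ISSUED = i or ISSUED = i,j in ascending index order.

#0 head=0: mul i0 RAW r2
#1 head=1: add+ld i1,i2 pair
#2 head=3: mul i3 no-port MUL/MEM
#3 head=4: ld i4 RAW+WAW r3
#4 head=5: sll+mulh i5,i6 pair
#5 head=7: beq+mulh i7,i8 pair
#6 head=9: sub+mulh i9,i10 pair

ISSUED = 3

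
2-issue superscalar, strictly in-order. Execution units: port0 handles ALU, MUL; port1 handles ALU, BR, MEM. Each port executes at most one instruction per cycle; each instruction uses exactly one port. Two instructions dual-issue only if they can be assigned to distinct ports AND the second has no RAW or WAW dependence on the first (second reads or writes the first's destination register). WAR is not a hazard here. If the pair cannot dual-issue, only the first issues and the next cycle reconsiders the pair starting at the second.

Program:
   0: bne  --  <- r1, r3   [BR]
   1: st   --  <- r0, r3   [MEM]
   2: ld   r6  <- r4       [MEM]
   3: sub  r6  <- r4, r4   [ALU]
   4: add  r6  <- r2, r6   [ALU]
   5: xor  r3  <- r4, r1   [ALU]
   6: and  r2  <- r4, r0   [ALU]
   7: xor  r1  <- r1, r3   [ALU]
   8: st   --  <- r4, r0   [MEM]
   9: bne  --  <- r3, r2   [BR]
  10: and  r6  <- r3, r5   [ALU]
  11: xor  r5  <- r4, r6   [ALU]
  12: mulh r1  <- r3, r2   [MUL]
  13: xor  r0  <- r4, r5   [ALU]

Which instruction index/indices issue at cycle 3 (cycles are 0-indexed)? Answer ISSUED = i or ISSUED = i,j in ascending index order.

ISSUED = 3

  cy0 -> i0 (bne.BR) no-port BR/MEM
  cy1 -> i1 (st.MEM) no-port MEM/MEM
  cy2 -> i2 (ld.MEM) WAW r6
  cy3 -> i3 (sub.ALU) RAW+WAW r6
  cy4 -> i4+i5 (add.ALU xor.ALU) dual
  cy5 -> i6+i7 (and.ALU xor.ALU) dual
  cy6 -> i8 (st.MEM) no-port MEM/BR
  cy7 -> i9+i10 (bne.BR and.ALU) dual
  cy8 -> i11+i12 (xor.ALU mulh.MUL) dual
  cy9 -> i13 (xor.ALU) tail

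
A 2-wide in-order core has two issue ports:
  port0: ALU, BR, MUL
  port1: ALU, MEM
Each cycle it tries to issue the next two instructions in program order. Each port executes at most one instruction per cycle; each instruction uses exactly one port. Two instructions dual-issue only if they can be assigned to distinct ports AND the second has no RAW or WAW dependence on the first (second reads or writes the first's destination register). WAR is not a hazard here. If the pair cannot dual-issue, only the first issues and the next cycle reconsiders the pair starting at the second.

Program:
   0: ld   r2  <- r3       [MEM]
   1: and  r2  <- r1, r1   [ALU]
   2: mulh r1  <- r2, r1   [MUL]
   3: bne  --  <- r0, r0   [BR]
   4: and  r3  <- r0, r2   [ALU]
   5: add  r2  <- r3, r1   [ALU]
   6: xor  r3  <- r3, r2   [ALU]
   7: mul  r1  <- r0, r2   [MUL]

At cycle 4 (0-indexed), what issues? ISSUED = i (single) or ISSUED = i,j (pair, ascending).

0. ld @i0  | WAW r2
1. and @i1  | RAW r2
2. mulh @i2  | no-port MUL/BR
3. bne and @i3&i4  | pair
4. add @i5  | RAW r2
5. xor mul @i6&i7  | pair

ISSUED = 5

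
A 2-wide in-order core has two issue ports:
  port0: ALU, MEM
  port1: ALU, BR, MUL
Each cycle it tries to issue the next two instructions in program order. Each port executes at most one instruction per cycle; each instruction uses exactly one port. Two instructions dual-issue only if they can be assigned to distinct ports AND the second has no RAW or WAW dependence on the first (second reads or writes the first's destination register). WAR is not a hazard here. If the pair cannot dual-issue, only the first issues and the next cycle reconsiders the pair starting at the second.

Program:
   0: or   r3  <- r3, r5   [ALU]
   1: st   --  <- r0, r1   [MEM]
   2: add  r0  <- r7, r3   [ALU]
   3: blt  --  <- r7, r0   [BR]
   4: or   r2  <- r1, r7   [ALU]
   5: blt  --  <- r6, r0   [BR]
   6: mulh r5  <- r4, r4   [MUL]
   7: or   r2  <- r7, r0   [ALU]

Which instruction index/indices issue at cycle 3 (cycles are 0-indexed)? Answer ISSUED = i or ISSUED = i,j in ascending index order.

ISSUED = 5

t=0 i0,i1:or.ALU+st.MEM ; pair
t=1 i2:add.ALU ; RAW r0
t=2 i3,i4:blt.BR+or.ALU ; pair
t=3 i5:blt.BR ; no-port BR/MUL
t=4 i6,i7:mulh.MUL+or.ALU ; pair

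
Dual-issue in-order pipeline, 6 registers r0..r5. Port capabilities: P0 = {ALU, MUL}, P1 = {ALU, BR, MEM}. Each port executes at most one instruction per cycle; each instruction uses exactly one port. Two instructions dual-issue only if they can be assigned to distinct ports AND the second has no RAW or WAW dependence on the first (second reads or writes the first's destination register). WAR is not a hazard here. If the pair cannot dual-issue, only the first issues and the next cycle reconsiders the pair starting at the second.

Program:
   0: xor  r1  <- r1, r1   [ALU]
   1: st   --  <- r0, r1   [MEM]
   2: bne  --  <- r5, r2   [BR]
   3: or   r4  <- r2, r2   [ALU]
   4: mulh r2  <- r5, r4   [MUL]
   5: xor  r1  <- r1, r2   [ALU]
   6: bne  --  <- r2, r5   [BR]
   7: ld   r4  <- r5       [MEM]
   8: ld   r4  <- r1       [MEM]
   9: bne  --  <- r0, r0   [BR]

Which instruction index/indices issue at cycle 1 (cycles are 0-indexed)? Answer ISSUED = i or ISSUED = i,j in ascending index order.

[0] i0  xor.ALU  -- RAW r1
[1] i1  st.MEM  -- no-port MEM/BR
[2] i2/i3  bne.BR+or.ALU  -- 2-wide
[3] i4  mulh.MUL  -- RAW r2
[4] i5/i6  xor.ALU+bne.BR  -- 2-wide
[5] i7  ld.MEM  -- no-port MEM/MEM
[6] i8  ld.MEM  -- no-port MEM/BR
[7] i9  bne.BR  -- tail

ISSUED = 1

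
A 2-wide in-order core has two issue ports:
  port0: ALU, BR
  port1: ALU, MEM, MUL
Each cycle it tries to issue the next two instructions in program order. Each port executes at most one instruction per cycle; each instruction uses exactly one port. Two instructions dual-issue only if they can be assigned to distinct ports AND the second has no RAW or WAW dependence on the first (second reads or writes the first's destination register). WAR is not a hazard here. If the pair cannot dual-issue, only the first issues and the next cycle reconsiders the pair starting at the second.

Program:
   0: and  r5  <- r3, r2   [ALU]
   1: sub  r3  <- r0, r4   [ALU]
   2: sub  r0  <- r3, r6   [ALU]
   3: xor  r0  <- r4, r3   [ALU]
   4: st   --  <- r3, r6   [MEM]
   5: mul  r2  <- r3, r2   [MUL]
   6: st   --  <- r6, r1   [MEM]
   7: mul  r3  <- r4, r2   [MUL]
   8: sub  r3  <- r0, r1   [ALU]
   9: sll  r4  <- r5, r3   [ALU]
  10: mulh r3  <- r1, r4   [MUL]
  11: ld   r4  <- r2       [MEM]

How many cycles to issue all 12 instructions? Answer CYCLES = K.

CYCLES = 10

0. and.ALU/sub.ALU @i0&i1  | pair
1. sub.ALU @i2  | WAW r0
2. xor.ALU/st.MEM @i3&i4  | pair
3. mul.MUL @i5  | no-port MUL/MEM
4. st.MEM @i6  | no-port MEM/MUL
5. mul.MUL @i7  | WAW r3
6. sub.ALU @i8  | RAW r3
7. sll.ALU @i9  | RAW r4
8. mulh.MUL @i10  | no-port MUL/MEM
9. ld.MEM @i11  | tail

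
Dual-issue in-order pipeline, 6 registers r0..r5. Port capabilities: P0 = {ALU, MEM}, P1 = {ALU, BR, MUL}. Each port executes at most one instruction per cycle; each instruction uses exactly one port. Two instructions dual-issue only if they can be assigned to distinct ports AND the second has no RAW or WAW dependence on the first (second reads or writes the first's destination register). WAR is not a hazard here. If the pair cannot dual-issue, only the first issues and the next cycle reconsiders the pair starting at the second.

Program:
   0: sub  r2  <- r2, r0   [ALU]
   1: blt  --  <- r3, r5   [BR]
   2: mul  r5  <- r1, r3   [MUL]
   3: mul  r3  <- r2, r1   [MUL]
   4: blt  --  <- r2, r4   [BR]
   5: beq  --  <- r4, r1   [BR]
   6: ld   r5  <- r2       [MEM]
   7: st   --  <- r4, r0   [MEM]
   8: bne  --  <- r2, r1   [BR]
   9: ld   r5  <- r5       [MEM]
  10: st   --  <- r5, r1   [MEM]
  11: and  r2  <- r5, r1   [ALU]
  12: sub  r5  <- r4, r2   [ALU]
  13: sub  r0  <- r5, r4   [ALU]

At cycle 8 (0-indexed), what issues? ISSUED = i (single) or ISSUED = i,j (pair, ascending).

ISSUED = 12

t=0 i0,i1:sub.ALU blt.BR ; pair
t=1 i2:mul.MUL ; no-port MUL/MUL
t=2 i3:mul.MUL ; no-port MUL/BR
t=3 i4:blt.BR ; no-port BR/BR
t=4 i5,i6:beq.BR ld.MEM ; pair
t=5 i7,i8:st.MEM bne.BR ; pair
t=6 i9:ld.MEM ; no-port MEM/MEM
t=7 i10,i11:st.MEM and.ALU ; pair
t=8 i12:sub.ALU ; RAW r5
t=9 i13:sub.ALU ; tail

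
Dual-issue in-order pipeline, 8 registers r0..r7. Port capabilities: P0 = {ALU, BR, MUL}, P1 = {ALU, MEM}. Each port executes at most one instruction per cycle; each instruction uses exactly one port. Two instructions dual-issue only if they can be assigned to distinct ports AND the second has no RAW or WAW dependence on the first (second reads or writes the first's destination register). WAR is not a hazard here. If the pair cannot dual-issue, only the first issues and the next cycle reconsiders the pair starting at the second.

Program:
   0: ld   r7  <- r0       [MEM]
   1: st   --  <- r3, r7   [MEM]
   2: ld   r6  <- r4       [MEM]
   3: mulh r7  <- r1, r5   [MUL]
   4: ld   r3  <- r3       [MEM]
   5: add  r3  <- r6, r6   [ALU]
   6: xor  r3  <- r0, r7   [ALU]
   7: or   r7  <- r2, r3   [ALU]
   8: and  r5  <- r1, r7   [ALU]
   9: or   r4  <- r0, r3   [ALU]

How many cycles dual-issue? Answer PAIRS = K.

c0: i0 ld  no-port MEM/MEM
c1: i1 st  no-port MEM/MEM
c2: i2,i3 ld mulh  dual
c3: i4 ld  WAW r3
c4: i5 add  WAW r3
c5: i6 xor  RAW r3
c6: i7 or  RAW r7
c7: i8,i9 and or  dual

PAIRS = 2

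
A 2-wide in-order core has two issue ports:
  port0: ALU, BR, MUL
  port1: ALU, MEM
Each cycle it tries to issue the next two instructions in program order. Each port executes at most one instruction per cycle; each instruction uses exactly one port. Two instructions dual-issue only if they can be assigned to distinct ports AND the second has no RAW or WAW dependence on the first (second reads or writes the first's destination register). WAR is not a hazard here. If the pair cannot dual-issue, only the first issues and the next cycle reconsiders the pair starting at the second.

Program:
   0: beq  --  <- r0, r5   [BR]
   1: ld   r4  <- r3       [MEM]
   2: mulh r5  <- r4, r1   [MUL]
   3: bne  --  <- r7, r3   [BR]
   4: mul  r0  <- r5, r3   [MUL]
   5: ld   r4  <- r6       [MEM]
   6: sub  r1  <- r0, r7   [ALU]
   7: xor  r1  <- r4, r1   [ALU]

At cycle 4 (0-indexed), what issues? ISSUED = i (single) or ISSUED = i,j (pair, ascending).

0. beq;ld @i0/i1  | 2-wide
1. mulh @i2  | no-port MUL/BR
2. bne @i3  | no-port BR/MUL
3. mul;ld @i4/i5  | 2-wide
4. sub @i6  | RAW+WAW r1
5. xor @i7  | tail

ISSUED = 6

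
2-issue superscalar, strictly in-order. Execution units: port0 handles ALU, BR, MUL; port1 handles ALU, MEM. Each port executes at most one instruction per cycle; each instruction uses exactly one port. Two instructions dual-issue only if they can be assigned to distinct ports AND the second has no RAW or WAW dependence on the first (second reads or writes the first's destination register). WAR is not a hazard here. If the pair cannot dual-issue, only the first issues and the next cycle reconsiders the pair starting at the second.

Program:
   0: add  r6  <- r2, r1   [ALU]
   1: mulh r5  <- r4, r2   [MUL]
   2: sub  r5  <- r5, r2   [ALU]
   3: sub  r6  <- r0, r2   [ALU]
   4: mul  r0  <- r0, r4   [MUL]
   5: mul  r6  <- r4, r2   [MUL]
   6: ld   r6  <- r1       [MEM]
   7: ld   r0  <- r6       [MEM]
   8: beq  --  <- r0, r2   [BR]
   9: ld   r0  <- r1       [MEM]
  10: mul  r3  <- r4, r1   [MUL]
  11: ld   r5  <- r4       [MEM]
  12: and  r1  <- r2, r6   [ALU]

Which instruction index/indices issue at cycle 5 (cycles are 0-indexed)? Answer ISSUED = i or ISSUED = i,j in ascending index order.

ISSUED = 7

c0: i0+i1 add mulh  pair
c1: i2+i3 sub sub  pair
c2: i4 mul  no-port MUL/MUL
c3: i5 mul  WAW r6
c4: i6 ld  no-port MEM/MEM
c5: i7 ld  RAW r0
c6: i8+i9 beq ld  pair
c7: i10+i11 mul ld  pair
c8: i12 and  tail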